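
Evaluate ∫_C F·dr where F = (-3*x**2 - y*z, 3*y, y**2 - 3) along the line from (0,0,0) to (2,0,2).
-14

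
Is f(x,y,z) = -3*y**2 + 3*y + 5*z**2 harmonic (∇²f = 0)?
No, ∇²f = 4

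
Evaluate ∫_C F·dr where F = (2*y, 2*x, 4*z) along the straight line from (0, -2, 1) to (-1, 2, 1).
-4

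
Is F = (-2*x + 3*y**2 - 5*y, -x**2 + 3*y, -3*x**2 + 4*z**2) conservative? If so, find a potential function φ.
No, ∇×F = (0, 6*x, -2*x - 6*y + 5) ≠ 0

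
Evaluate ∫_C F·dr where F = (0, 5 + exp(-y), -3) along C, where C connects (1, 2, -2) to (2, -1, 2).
-27 - E + exp(-2)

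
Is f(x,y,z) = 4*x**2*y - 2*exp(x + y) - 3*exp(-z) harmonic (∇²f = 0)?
No, ∇²f = 8*y - 4*exp(x + y) - 3*exp(-z)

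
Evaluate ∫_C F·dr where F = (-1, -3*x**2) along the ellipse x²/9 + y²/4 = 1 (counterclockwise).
0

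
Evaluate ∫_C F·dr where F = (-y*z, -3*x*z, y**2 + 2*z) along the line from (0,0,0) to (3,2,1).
-17/3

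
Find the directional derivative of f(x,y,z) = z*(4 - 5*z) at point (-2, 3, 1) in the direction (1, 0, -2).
12*sqrt(5)/5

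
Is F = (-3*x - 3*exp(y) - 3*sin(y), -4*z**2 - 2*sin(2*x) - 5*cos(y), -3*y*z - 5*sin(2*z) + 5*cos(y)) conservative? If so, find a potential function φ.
No, ∇×F = (5*z - 5*sin(y), 0, 3*exp(y) - 4*cos(2*x) + 3*cos(y)) ≠ 0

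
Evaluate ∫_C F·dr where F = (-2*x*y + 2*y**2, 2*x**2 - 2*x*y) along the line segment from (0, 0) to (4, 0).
0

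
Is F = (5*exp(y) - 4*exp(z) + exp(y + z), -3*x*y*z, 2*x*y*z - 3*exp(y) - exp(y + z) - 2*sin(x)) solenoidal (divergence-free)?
No, ∇·F = 2*x*y - 3*x*z - exp(y + z)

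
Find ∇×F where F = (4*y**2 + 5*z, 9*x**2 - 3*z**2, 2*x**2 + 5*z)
(6*z, 5 - 4*x, 18*x - 8*y)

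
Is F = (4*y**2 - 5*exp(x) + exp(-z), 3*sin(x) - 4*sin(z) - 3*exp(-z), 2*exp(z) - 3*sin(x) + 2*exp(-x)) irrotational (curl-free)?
No, ∇×F = (4*cos(z) - 3*exp(-z), 3*cos(x) - exp(-z) + 2*exp(-x), -8*y + 3*cos(x))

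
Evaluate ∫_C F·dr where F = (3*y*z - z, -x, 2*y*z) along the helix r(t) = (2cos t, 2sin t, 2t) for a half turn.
6*pi*(3 - pi)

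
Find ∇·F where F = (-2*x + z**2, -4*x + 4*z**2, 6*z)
4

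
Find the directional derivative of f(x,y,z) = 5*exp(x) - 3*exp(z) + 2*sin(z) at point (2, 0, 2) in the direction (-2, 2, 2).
2*sqrt(3)*(-4*exp(2) + cos(2))/3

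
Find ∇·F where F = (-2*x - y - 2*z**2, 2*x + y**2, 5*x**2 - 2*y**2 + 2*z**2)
2*y + 4*z - 2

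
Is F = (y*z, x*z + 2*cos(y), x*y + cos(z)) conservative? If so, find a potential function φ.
Yes, F is conservative. φ = x*y*z + 2*sin(y) + sin(z)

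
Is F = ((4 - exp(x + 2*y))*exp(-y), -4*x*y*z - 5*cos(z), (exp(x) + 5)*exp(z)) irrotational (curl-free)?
No, ∇×F = (4*x*y - 5*sin(z), -exp(x + z), -4*y*z + exp(x + y) + 4*exp(-y))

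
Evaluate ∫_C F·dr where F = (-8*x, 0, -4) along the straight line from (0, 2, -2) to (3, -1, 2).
-52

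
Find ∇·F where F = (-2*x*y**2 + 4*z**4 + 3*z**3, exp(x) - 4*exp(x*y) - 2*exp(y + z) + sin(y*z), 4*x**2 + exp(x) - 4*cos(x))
-4*x*exp(x*y) - 2*y**2 + z*cos(y*z) - 2*exp(y + z)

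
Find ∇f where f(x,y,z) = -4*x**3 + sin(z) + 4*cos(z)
(-12*x**2, 0, -4*sin(z) + cos(z))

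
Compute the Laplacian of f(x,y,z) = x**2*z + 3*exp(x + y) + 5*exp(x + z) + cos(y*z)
-y**2*cos(y*z) - z**2*cos(y*z) + 2*z + 6*exp(x + y) + 10*exp(x + z)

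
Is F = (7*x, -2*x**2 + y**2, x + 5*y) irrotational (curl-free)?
No, ∇×F = (5, -1, -4*x)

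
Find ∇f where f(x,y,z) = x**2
(2*x, 0, 0)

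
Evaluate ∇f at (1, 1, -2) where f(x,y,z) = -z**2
(0, 0, 4)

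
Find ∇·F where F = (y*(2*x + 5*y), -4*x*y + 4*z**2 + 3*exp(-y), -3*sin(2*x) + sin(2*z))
-4*x + 2*y + 2*cos(2*z) - 3*exp(-y)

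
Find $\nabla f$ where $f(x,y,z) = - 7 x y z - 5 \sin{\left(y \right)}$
(-7*y*z, -7*x*z - 5*cos(y), -7*x*y)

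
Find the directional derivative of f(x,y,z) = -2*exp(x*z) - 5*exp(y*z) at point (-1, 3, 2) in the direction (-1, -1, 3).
5*sqrt(11)*(2 - 7*exp(8))*exp(-2)/11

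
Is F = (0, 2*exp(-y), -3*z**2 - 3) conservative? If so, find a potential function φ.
Yes, F is conservative. φ = -z**3 - 3*z - 2*exp(-y)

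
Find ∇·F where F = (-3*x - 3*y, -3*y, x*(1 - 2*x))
-6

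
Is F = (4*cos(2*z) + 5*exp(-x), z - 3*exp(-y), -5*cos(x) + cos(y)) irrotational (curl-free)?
No, ∇×F = (-sin(y) - 1, -5*sin(x) - 8*sin(2*z), 0)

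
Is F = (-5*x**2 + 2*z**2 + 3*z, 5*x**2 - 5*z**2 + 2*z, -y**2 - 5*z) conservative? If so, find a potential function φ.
No, ∇×F = (-2*y + 10*z - 2, 4*z + 3, 10*x) ≠ 0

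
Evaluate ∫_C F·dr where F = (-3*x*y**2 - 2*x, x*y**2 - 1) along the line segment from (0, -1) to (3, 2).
-51/2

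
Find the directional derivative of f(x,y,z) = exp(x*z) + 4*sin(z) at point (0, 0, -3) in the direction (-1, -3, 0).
3*sqrt(10)/10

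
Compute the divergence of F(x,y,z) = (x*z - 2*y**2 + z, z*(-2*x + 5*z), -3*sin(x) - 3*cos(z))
z + 3*sin(z)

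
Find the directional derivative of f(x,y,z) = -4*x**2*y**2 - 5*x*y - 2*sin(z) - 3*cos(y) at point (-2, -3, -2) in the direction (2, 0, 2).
sqrt(2)*(159/2 - cos(2))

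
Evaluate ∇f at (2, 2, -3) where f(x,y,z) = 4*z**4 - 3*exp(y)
(0, -3*exp(2), -432)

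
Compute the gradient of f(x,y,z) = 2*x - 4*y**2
(2, -8*y, 0)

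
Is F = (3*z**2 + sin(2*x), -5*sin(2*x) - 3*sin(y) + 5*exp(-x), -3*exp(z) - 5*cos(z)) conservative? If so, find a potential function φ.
No, ∇×F = (0, 6*z, -10*cos(2*x) - 5*exp(-x)) ≠ 0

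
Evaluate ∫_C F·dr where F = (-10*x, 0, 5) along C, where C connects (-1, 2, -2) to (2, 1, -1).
-10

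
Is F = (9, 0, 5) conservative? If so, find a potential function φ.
Yes, F is conservative. φ = 9*x + 5*z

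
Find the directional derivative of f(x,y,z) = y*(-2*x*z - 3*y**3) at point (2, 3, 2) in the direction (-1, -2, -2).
700/3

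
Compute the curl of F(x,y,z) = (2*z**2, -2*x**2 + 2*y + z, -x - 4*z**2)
(-1, 4*z + 1, -4*x)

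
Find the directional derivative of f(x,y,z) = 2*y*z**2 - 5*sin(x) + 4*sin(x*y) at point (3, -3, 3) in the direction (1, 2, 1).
sqrt(6)*(12*cos(9) - 5*cos(3))/6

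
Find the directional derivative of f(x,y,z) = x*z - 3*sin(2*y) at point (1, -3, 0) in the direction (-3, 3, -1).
-sqrt(19)*(1 + 18*cos(6))/19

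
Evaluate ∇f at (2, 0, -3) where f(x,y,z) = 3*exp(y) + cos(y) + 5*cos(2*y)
(0, 3, 0)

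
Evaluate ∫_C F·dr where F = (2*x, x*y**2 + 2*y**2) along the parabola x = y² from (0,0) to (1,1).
28/15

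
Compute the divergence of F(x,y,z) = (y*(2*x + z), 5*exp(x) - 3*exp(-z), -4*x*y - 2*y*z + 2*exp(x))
0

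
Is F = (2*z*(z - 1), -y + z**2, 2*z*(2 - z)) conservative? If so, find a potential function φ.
No, ∇×F = (-2*z, 4*z - 2, 0) ≠ 0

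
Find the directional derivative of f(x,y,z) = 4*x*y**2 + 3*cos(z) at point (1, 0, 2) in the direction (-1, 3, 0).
0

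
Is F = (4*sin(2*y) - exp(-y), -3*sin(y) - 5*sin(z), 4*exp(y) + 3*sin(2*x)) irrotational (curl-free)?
No, ∇×F = (4*exp(y) + 5*cos(z), -6*cos(2*x), -8*cos(2*y) - exp(-y))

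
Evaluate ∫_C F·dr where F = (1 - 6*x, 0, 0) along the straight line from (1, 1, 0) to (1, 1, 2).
0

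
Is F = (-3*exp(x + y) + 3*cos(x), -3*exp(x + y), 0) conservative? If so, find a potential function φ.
Yes, F is conservative. φ = -3*exp(x + y) + 3*sin(x)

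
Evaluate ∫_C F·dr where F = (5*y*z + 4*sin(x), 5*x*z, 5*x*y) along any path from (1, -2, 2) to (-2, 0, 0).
-4*cos(2) + 4*cos(1) + 20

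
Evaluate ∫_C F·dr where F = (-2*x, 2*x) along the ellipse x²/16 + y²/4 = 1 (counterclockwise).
16*pi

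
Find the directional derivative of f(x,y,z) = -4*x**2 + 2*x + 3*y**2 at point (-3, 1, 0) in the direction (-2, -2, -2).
-32*sqrt(3)/3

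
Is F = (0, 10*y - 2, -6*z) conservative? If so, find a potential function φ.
Yes, F is conservative. φ = 5*y**2 - 2*y - 3*z**2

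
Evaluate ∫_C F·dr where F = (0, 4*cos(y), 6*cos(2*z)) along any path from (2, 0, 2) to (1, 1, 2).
4*sin(1)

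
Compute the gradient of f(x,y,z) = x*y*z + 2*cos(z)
(y*z, x*z, x*y - 2*sin(z))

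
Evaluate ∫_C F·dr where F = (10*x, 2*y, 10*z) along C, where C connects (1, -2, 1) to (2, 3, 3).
60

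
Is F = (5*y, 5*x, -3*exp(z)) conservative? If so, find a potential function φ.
Yes, F is conservative. φ = 5*x*y - 3*exp(z)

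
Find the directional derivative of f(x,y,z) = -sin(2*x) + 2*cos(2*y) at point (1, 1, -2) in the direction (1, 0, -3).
-sqrt(10)*cos(2)/5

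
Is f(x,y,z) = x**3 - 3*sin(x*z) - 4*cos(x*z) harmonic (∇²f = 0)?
No, ∇²f = x**2*(3*sin(x*z) + 4*cos(x*z)) + 6*x + 3*z**2*sin(x*z) + 4*z**2*cos(x*z)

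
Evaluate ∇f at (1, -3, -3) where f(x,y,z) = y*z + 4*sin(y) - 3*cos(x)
(3*sin(1), 4*cos(3) - 3, -3)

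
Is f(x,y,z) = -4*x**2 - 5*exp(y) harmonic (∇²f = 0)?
No, ∇²f = -5*exp(y) - 8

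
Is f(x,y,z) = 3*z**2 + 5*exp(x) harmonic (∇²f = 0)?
No, ∇²f = 5*exp(x) + 6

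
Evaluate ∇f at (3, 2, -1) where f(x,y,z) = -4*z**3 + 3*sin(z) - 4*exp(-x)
(4*exp(-3), 0, -12 + 3*cos(1))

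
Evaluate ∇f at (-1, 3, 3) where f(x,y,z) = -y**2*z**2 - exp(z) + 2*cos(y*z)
(0, -54 - 6*sin(9), -54 - exp(3) - 6*sin(9))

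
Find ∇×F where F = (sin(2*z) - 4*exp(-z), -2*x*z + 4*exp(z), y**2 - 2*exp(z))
(2*x + 2*y - 4*exp(z), 2*cos(2*z) + 4*exp(-z), -2*z)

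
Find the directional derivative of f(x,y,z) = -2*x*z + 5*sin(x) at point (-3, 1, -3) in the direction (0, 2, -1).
-6*sqrt(5)/5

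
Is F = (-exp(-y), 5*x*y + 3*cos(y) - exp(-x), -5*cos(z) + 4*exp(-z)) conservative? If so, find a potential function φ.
No, ∇×F = (0, 0, 5*y - exp(-y) + exp(-x)) ≠ 0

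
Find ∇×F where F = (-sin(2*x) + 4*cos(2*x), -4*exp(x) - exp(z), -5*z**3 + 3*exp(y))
(3*exp(y) + exp(z), 0, -4*exp(x))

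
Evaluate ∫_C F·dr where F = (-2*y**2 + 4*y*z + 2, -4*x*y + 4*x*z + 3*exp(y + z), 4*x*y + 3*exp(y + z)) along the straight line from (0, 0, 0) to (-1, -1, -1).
-7 + 3*exp(-2)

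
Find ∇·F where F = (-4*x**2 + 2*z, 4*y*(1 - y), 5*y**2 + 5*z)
-8*x - 8*y + 9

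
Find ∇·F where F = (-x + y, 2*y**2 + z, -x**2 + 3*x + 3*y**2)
4*y - 1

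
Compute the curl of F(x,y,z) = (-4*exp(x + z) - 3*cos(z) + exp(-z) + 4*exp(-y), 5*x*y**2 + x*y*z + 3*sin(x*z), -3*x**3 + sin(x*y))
(x*(-y + cos(x*y) - 3*cos(x*z)), 9*x**2 - y*cos(x*y) - 4*exp(x + z) + 3*sin(z) - exp(-z), 5*y**2 + y*z + 3*z*cos(x*z) + 4*exp(-y))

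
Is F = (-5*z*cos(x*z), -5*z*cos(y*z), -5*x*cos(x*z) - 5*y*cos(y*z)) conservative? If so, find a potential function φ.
Yes, F is conservative. φ = -5*sin(x*z) - 5*sin(y*z)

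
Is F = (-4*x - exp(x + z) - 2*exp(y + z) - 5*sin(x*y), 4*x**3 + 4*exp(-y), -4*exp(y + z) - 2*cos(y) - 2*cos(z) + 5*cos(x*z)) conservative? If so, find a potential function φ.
No, ∇×F = (-4*exp(y + z) + 2*sin(y), 5*z*sin(x*z) - exp(x + z) - 2*exp(y + z), 12*x**2 + 5*x*cos(x*y) + 2*exp(y + z)) ≠ 0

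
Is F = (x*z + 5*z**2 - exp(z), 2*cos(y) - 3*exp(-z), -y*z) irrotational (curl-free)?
No, ∇×F = (-z - 3*exp(-z), x + 10*z - exp(z), 0)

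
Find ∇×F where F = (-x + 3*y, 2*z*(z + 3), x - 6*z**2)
(-4*z - 6, -1, -3)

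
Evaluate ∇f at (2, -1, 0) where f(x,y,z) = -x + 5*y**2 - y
(-1, -11, 0)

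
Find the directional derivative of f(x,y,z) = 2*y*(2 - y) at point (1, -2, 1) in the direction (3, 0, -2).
0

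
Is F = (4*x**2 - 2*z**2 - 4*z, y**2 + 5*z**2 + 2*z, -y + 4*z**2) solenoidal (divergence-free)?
No, ∇·F = 8*x + 2*y + 8*z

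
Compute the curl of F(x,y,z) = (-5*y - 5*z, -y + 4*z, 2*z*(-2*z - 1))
(-4, -5, 5)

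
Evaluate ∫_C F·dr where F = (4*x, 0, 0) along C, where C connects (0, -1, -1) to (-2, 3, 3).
8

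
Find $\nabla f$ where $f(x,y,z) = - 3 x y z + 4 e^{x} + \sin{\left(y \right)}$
(-3*y*z + 4*exp(x), -3*x*z + cos(y), -3*x*y)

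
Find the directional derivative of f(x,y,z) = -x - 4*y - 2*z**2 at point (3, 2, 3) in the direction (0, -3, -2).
36*sqrt(13)/13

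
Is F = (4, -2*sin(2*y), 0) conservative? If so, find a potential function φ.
Yes, F is conservative. φ = 4*x + cos(2*y)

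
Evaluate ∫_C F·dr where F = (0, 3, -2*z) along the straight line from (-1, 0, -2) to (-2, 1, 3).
-2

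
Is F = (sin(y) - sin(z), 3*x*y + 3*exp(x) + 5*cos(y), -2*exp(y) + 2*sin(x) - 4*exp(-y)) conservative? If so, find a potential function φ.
No, ∇×F = (-2*exp(y) + 4*exp(-y), -2*cos(x) - cos(z), 3*y + 3*exp(x) - cos(y)) ≠ 0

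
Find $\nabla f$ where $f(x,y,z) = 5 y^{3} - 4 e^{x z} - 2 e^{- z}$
(-4*z*exp(x*z), 15*y**2, -4*x*exp(x*z) + 2*exp(-z))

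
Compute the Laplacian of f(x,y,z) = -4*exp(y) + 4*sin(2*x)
-4*exp(y) - 16*sin(2*x)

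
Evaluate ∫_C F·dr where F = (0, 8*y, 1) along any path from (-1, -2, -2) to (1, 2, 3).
5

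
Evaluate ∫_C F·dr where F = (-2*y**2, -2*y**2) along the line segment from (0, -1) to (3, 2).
-12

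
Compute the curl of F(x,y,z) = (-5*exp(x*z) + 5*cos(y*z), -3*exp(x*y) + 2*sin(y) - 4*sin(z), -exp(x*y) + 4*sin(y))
(-x*exp(x*y) + 4*cos(y) + 4*cos(z), -5*x*exp(x*z) + y*exp(x*y) - 5*y*sin(y*z), -3*y*exp(x*y) + 5*z*sin(y*z))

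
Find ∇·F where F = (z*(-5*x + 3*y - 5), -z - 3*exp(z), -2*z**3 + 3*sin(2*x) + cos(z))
-6*z**2 - 5*z - sin(z)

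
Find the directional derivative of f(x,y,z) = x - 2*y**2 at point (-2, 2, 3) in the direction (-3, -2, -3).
13*sqrt(22)/22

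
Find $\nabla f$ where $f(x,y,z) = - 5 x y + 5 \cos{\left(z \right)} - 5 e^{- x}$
(-5*y + 5*exp(-x), -5*x, -5*sin(z))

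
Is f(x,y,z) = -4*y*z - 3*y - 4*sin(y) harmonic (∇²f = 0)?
No, ∇²f = 4*sin(y)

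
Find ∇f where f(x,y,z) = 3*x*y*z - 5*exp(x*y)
(y*(3*z - 5*exp(x*y)), x*(3*z - 5*exp(x*y)), 3*x*y)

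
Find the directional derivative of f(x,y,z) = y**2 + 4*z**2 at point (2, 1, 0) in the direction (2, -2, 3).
-4*sqrt(17)/17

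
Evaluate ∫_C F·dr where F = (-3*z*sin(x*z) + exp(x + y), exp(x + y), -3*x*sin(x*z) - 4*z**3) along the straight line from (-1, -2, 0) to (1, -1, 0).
1 - exp(-3)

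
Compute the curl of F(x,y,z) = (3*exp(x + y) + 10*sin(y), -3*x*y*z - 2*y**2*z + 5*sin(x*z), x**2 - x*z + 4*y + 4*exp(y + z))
(3*x*y - 5*x*cos(x*z) + 2*y**2 + 4*exp(y + z) + 4, -2*x + z, -3*y*z + 5*z*cos(x*z) - 3*exp(x + y) - 10*cos(y))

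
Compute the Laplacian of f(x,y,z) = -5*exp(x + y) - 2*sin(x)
-10*exp(x + y) + 2*sin(x)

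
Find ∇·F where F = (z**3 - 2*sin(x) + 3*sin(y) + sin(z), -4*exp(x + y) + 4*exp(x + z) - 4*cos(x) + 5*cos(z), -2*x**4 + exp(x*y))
-4*exp(x + y) - 2*cos(x)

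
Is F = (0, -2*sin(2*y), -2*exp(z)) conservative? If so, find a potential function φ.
Yes, F is conservative. φ = -2*exp(z) + cos(2*y)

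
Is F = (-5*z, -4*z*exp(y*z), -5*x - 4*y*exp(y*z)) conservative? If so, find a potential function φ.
Yes, F is conservative. φ = -5*x*z - 4*exp(y*z)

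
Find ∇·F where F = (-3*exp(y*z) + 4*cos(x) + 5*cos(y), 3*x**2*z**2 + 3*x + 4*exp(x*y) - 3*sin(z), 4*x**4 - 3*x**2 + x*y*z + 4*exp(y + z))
x*y + 4*x*exp(x*y) + 4*exp(y + z) - 4*sin(x)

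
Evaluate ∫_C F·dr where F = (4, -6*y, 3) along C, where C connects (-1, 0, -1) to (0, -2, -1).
-8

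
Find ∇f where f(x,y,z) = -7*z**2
(0, 0, -14*z)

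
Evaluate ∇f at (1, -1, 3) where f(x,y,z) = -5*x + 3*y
(-5, 3, 0)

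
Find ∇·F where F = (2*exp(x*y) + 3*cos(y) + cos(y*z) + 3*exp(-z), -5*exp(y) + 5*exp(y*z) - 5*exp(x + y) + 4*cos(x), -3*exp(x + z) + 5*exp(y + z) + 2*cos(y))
2*y*exp(x*y) + 5*z*exp(y*z) - 5*exp(y) - 5*exp(x + y) - 3*exp(x + z) + 5*exp(y + z)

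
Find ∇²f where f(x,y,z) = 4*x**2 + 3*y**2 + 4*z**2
22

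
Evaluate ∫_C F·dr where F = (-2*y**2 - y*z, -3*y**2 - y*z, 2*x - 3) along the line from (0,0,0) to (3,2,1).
-58/3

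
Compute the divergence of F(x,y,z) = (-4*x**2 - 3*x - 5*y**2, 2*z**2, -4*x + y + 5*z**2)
-8*x + 10*z - 3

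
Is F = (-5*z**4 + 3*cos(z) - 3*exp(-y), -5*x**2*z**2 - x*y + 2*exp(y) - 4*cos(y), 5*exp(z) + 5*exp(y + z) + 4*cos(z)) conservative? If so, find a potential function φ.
No, ∇×F = (10*x**2*z + 5*exp(y + z), -20*z**3 - 3*sin(z), -10*x*z**2 - y - 3*exp(-y)) ≠ 0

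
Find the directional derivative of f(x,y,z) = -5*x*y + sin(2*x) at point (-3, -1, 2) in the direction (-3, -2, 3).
-3*sqrt(22)*(2*cos(6) + 15)/22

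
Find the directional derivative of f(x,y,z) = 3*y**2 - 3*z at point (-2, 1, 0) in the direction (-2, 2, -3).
21*sqrt(17)/17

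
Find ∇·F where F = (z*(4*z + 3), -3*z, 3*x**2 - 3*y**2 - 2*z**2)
-4*z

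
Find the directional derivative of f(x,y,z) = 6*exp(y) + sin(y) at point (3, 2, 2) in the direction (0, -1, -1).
-sqrt(2)*(cos(2) + 6*exp(2))/2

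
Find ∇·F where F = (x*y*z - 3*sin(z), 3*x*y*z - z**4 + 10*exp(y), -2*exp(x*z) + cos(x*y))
3*x*z - 2*x*exp(x*z) + y*z + 10*exp(y)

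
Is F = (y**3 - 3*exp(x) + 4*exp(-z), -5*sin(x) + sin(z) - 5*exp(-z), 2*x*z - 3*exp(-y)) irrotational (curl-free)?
No, ∇×F = (-cos(z) - 5*exp(-z) + 3*exp(-y), -2*z - 4*exp(-z), -3*y**2 - 5*cos(x))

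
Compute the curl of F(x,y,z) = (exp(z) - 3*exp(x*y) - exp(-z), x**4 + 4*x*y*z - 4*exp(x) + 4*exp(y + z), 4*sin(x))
(-4*x*y - 4*exp(y + z), -4*cos(x) + 2*cosh(z), 4*x**3 + 3*x*exp(x*y) + 4*y*z - 4*exp(x))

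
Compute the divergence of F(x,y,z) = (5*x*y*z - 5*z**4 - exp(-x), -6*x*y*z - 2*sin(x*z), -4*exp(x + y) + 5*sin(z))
-6*x*z + 5*y*z + 5*cos(z) + exp(-x)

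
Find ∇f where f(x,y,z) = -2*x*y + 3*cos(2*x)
(-2*y - 6*sin(2*x), -2*x, 0)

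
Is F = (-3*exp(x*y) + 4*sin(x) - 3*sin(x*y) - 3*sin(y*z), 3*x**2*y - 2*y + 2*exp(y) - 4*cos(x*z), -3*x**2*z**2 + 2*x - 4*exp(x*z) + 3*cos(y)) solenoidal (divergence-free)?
No, ∇·F = -6*x**2*z + 3*x**2 - 4*x*exp(x*z) - 3*y*exp(x*y) - 3*y*cos(x*y) + 2*exp(y) + 4*cos(x) - 2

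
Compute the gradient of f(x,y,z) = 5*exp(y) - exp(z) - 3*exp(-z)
(0, 5*exp(y), -exp(z) + 3*exp(-z))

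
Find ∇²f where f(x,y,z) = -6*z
0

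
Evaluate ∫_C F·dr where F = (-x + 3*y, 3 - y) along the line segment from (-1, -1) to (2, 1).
9/2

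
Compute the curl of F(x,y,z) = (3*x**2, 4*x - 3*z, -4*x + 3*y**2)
(6*y + 3, 4, 4)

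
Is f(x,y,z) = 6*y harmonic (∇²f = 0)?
Yes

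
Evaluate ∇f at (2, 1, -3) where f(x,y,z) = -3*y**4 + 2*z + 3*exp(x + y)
(3*exp(3), -12 + 3*exp(3), 2)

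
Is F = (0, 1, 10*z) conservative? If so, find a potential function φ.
Yes, F is conservative. φ = y + 5*z**2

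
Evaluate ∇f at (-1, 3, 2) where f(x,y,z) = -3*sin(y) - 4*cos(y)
(0, 4*sin(3) - 3*cos(3), 0)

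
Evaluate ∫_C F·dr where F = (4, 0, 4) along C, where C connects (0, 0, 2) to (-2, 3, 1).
-12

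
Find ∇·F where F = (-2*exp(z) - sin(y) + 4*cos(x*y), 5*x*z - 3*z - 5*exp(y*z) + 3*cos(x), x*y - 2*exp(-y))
-4*y*sin(x*y) - 5*z*exp(y*z)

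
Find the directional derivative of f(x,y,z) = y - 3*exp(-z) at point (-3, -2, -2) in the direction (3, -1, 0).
-sqrt(10)/10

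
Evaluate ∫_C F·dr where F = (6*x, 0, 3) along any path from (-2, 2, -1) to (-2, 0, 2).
9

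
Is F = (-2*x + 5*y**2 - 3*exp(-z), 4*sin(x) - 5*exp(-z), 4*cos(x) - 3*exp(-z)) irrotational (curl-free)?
No, ∇×F = (-5*exp(-z), 4*sin(x) + 3*exp(-z), -10*y + 4*cos(x))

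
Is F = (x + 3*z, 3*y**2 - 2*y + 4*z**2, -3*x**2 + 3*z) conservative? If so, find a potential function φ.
No, ∇×F = (-8*z, 6*x + 3, 0) ≠ 0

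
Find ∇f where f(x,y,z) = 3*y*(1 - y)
(0, 3 - 6*y, 0)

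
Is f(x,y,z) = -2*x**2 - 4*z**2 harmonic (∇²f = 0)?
No, ∇²f = -12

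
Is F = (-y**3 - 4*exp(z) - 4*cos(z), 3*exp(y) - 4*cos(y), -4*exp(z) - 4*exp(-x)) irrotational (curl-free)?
No, ∇×F = (0, -4*exp(z) + 4*sin(z) - 4*exp(-x), 3*y**2)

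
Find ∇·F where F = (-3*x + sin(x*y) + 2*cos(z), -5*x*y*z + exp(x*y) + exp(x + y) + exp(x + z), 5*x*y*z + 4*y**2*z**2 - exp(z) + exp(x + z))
5*x*y - 5*x*z + x*exp(x*y) + 8*y**2*z + y*cos(x*y) - exp(z) + exp(x + y) + exp(x + z) - 3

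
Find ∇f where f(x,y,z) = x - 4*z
(1, 0, -4)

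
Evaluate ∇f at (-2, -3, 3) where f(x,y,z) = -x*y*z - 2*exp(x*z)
(9 - 6*exp(-6), 6, -6 + 4*exp(-6))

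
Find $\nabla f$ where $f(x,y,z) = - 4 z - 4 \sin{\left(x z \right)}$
(-4*z*cos(x*z), 0, -4*x*cos(x*z) - 4)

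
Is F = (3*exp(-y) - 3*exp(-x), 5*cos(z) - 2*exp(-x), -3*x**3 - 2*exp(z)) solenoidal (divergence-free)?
No, ∇·F = -2*exp(z) + 3*exp(-x)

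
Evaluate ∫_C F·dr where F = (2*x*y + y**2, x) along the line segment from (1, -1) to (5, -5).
-160/3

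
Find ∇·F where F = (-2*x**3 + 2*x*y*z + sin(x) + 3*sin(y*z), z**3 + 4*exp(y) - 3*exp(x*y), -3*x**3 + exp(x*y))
-6*x**2 - 3*x*exp(x*y) + 2*y*z + 4*exp(y) + cos(x)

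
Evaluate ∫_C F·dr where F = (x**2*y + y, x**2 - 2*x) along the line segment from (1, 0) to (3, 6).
42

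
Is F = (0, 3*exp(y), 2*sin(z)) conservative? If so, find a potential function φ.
Yes, F is conservative. φ = 3*exp(y) - 2*cos(z)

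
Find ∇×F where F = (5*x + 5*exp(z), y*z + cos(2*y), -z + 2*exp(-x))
(-y, 5*exp(z) + 2*exp(-x), 0)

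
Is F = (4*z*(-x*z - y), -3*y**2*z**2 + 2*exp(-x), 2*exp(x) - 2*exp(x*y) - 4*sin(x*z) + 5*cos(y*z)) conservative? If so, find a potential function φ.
No, ∇×F = (-2*x*exp(x*y) + 6*y**2*z - 5*z*sin(y*z), -8*x*z + 2*y*exp(x*y) - 4*y + 4*z*cos(x*z) - 2*exp(x), 4*z - 2*exp(-x)) ≠ 0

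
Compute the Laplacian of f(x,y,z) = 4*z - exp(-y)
-exp(-y)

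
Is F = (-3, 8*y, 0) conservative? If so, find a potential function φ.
Yes, F is conservative. φ = -3*x + 4*y**2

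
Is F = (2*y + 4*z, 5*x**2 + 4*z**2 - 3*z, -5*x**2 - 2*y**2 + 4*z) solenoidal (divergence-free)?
No, ∇·F = 4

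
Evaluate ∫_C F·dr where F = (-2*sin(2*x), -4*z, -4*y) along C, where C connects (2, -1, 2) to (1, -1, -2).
-16 + cos(2) - cos(4)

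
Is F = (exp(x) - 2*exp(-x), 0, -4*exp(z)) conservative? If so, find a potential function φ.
Yes, F is conservative. φ = exp(x) - 4*exp(z) + 2*exp(-x)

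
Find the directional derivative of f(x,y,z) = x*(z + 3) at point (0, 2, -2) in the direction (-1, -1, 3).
-sqrt(11)/11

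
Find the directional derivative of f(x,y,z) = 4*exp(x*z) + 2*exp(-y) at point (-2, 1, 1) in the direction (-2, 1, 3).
sqrt(14)*(-16 - E)*exp(-2)/7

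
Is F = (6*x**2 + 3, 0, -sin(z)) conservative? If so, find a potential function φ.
Yes, F is conservative. φ = 2*x**3 + 3*x + cos(z)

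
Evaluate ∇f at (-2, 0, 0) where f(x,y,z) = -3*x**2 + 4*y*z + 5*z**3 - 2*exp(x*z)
(12, 0, 4)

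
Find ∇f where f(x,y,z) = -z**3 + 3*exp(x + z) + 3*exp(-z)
(3*exp(x + z), 0, 3*((-z**2 + exp(x + z))*exp(z) - 1)*exp(-z))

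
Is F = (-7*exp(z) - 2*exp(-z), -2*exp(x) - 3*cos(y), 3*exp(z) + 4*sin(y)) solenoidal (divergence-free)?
No, ∇·F = 3*exp(z) + 3*sin(y)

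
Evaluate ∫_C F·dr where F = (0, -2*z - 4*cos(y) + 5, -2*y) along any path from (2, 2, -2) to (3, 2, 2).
-16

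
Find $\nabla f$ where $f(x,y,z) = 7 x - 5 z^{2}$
(7, 0, -10*z)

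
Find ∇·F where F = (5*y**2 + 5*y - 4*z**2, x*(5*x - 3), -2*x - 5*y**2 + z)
1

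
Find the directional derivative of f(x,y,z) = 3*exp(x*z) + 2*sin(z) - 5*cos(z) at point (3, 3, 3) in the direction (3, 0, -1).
sqrt(10)*(-5*sin(3) - 2*cos(3) + 18*exp(9))/10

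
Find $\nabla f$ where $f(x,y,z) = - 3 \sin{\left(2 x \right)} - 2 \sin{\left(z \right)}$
(-6*cos(2*x), 0, -2*cos(z))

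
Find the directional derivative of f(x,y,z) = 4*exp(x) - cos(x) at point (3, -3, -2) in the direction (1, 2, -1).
sqrt(6)*(sin(3) + 4*exp(3))/6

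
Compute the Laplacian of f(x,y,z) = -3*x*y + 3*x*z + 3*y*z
0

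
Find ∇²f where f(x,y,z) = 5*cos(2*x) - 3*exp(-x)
-20*cos(2*x) - 3*exp(-x)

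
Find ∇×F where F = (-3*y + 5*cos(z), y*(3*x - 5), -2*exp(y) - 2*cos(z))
(-2*exp(y), -5*sin(z), 3*y + 3)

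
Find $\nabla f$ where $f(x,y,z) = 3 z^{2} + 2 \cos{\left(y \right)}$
(0, -2*sin(y), 6*z)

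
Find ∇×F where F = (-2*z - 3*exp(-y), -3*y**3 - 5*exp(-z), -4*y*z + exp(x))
(-4*z - 5*exp(-z), -exp(x) - 2, -3*exp(-y))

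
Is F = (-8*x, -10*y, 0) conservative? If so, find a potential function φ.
Yes, F is conservative. φ = -4*x**2 - 5*y**2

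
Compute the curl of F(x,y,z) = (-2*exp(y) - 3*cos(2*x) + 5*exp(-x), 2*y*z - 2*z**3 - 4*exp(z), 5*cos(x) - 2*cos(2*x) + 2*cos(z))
(-2*y + 6*z**2 + 4*exp(z), (5 - 8*cos(x))*sin(x), 2*exp(y))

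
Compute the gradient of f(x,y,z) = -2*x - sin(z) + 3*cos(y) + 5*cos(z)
(-2, -3*sin(y), -5*sin(z) - cos(z))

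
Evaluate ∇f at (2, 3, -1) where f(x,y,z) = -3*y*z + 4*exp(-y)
(0, 3 - 4*exp(-3), -9)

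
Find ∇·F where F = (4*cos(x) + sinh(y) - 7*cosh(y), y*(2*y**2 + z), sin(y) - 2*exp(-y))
6*y**2 + z - 4*sin(x)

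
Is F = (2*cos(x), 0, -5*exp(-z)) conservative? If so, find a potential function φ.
Yes, F is conservative. φ = 2*sin(x) + 5*exp(-z)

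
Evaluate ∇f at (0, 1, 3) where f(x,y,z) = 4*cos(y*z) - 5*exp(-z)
(0, -12*sin(3), -4*sin(3) + 5*exp(-3))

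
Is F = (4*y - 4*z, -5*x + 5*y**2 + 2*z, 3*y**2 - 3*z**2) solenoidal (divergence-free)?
No, ∇·F = 10*y - 6*z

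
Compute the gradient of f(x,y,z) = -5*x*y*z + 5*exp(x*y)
(5*y*(-z + exp(x*y)), 5*x*(-z + exp(x*y)), -5*x*y)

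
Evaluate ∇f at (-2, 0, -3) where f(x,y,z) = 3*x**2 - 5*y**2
(-12, 0, 0)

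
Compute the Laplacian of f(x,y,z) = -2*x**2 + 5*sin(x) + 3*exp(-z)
-5*sin(x) - 4 + 3*exp(-z)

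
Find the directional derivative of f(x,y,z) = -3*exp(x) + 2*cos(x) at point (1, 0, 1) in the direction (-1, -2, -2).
2*sin(1)/3 + E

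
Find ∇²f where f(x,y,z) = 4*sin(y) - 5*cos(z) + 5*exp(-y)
-4*sin(y) + 5*cos(z) + 5*exp(-y)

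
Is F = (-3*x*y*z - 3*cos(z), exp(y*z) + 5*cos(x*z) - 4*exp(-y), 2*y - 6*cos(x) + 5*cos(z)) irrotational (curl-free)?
No, ∇×F = (5*x*sin(x*z) - y*exp(y*z) + 2, -3*x*y - 6*sin(x) + 3*sin(z), z*(3*x - 5*sin(x*z)))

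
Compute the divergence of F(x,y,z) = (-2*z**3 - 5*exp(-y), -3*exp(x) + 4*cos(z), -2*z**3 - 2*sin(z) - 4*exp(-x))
-6*z**2 - 2*cos(z)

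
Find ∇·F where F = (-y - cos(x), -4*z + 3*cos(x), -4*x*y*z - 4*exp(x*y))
-4*x*y + sin(x)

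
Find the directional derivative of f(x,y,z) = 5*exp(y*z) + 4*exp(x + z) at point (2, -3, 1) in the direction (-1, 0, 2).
sqrt(5)*(-6 + 4*exp(6)/5)*exp(-3)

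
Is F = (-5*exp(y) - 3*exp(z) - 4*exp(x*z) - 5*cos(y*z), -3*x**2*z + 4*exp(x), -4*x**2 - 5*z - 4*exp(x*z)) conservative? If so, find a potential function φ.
No, ∇×F = (3*x**2, -4*x*exp(x*z) + 8*x + 5*y*sin(y*z) + 4*z*exp(x*z) - 3*exp(z), -6*x*z - 5*z*sin(y*z) + 4*exp(x) + 5*exp(y)) ≠ 0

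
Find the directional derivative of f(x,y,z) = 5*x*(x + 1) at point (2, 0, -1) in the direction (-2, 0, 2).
-25*sqrt(2)/2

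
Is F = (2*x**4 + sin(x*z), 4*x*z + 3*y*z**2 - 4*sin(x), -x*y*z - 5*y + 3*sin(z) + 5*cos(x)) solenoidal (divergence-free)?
No, ∇·F = 8*x**3 - x*y + 3*z**2 + z*cos(x*z) + 3*cos(z)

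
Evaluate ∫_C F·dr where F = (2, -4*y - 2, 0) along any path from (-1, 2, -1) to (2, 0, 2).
18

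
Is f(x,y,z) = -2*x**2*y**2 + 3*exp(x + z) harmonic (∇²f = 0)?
No, ∇²f = -4*x**2 - 4*y**2 + 6*exp(x + z)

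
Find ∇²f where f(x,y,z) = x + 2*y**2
4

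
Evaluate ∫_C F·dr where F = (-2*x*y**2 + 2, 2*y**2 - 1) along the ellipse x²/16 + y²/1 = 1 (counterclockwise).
0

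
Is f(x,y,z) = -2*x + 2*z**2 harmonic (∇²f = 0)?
No, ∇²f = 4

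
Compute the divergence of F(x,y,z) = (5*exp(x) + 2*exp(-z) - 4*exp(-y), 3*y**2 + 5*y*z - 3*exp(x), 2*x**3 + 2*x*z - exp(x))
2*x + 6*y + 5*z + 5*exp(x)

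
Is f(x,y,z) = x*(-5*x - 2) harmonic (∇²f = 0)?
No, ∇²f = -10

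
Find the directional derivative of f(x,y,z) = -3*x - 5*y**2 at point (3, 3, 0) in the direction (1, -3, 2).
87*sqrt(14)/14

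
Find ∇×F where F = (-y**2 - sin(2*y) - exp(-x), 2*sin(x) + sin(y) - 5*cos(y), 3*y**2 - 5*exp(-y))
(6*y + 5*exp(-y), 0, 2*y + 2*cos(x) + 2*cos(2*y))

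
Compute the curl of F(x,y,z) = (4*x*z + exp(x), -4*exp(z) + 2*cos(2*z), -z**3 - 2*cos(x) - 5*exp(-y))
(4*exp(z) + 4*sin(2*z) + 5*exp(-y), 4*x - 2*sin(x), 0)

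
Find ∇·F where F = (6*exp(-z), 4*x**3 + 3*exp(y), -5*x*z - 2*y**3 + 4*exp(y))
-5*x + 3*exp(y)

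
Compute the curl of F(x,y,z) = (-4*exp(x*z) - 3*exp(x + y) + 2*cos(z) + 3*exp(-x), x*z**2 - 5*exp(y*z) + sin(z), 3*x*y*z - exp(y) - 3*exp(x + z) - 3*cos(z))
(x*z + 5*y*exp(y*z) - exp(y) - cos(z), -4*x*exp(x*z) - 3*y*z + 3*exp(x + z) - 2*sin(z), z**2 + 3*exp(x + y))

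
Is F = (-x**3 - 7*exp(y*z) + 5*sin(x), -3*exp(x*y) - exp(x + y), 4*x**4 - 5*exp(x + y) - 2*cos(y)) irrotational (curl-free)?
No, ∇×F = (-5*exp(x + y) + 2*sin(y), -16*x**3 - 7*y*exp(y*z) + 5*exp(x + y), -3*y*exp(x*y) + 7*z*exp(y*z) - exp(x + y))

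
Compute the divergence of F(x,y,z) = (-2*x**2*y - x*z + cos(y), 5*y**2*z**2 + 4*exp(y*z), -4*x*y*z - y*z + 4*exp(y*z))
-8*x*y + 10*y*z**2 + 4*y*exp(y*z) - y + 4*z*exp(y*z) - z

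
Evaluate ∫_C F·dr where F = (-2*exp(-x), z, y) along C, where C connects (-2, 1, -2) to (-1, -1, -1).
-2*exp(2) + 3 + 2*E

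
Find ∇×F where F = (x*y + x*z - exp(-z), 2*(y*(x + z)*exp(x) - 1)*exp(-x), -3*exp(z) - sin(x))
(-2*y, x + cos(x) + exp(-z), -x + 2*y + 2*exp(-x))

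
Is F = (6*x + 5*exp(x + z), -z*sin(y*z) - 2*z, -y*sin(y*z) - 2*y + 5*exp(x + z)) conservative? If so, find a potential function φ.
Yes, F is conservative. φ = 3*x**2 - 2*y*z + 5*exp(x + z) + cos(y*z)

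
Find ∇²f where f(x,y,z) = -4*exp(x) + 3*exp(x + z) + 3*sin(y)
-4*exp(x) + 6*exp(x + z) - 3*sin(y)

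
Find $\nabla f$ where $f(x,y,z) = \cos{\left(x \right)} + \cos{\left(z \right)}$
(-sin(x), 0, -sin(z))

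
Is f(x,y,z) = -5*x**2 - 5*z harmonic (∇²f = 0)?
No, ∇²f = -10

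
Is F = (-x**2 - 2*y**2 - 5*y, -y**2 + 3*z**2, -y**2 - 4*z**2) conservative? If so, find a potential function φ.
No, ∇×F = (-2*y - 6*z, 0, 4*y + 5) ≠ 0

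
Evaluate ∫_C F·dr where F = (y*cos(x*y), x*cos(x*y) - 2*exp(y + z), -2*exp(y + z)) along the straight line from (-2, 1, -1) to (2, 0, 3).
-2*exp(3) + sin(2) + 2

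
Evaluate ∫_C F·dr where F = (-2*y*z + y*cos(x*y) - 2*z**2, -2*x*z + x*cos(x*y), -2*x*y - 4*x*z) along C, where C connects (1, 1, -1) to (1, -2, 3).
-6 - sin(2) - sin(1)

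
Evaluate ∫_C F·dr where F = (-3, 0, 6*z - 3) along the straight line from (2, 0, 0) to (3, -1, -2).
15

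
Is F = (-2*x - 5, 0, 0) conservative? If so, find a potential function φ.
Yes, F is conservative. φ = x*(-x - 5)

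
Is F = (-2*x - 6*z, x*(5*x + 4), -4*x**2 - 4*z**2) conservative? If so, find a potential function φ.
No, ∇×F = (0, 8*x - 6, 10*x + 4) ≠ 0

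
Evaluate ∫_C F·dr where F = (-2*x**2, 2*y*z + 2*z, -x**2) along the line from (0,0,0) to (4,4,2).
-24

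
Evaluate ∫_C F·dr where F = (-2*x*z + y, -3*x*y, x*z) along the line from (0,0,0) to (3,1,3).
-21/2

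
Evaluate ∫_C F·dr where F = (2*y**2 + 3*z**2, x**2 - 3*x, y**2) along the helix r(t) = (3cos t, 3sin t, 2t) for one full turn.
9*pi*(-1 + 16*pi)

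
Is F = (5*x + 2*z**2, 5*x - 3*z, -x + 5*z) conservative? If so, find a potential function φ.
No, ∇×F = (3, 4*z + 1, 5) ≠ 0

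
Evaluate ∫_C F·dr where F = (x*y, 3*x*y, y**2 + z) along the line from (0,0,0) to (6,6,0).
288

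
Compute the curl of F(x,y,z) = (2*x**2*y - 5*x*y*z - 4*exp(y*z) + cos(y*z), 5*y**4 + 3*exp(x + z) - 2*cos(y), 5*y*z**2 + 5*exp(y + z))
(5*z**2 - 3*exp(x + z) + 5*exp(y + z), -y*(5*x + 4*exp(y*z) + sin(y*z)), -2*x**2 + 5*x*z + 4*z*exp(y*z) + z*sin(y*z) + 3*exp(x + z))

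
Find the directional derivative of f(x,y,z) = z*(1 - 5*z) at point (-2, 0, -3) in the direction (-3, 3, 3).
31*sqrt(3)/3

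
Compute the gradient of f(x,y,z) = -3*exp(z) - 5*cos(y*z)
(0, 5*z*sin(y*z), 5*y*sin(y*z) - 3*exp(z))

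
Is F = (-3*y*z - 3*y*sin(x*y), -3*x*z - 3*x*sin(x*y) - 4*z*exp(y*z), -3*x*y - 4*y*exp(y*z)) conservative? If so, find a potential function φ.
Yes, F is conservative. φ = -3*x*y*z - 4*exp(y*z) + 3*cos(x*y)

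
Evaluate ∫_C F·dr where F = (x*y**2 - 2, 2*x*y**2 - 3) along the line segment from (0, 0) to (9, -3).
207/4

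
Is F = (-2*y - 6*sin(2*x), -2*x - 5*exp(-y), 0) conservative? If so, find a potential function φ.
Yes, F is conservative. φ = -2*x*y + 3*cos(2*x) + 5*exp(-y)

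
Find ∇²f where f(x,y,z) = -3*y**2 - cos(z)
cos(z) - 6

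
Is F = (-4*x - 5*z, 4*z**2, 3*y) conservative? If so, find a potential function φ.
No, ∇×F = (3 - 8*z, -5, 0) ≠ 0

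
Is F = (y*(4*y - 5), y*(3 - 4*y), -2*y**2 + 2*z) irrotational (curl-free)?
No, ∇×F = (-4*y, 0, 5 - 8*y)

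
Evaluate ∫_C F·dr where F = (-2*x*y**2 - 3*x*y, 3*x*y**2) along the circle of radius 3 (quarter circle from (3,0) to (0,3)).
243*pi/16 + 135/2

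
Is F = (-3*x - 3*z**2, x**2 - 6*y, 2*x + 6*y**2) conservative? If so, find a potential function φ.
No, ∇×F = (12*y, -6*z - 2, 2*x) ≠ 0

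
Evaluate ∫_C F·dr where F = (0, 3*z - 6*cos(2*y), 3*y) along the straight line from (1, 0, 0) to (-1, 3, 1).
9 - 3*sin(6)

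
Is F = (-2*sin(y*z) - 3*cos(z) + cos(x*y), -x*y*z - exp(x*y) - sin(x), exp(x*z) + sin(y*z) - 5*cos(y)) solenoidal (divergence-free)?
No, ∇·F = -x*z - x*exp(x*y) + x*exp(x*z) - y*sin(x*y) + y*cos(y*z)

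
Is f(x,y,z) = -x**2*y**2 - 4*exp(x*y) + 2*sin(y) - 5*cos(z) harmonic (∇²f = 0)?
No, ∇²f = -4*x**2*exp(x*y) - 2*x**2 - y**2*(4*exp(x*y) + 2) - 2*sin(y) + 5*cos(z)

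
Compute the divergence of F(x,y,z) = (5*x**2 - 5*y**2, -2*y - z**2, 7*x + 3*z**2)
10*x + 6*z - 2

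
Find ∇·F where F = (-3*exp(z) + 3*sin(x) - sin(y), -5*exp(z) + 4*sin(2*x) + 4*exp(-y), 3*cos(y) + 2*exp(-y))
3*cos(x) - 4*exp(-y)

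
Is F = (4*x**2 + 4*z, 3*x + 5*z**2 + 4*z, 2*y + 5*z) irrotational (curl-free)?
No, ∇×F = (-10*z - 2, 4, 3)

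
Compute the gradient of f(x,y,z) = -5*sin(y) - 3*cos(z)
(0, -5*cos(y), 3*sin(z))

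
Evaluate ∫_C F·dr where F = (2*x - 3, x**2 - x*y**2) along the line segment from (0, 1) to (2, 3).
-32/3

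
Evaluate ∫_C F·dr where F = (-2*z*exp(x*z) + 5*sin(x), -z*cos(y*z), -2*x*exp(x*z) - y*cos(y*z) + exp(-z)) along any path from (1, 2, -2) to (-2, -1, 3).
-exp(-3) - 2*exp(-6) + sin(3) + 2*exp(-2) - sin(4) - 5*cos(2) + 5*cos(1) + exp(2)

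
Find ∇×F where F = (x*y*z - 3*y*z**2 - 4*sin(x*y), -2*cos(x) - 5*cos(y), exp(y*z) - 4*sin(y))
(z*exp(y*z) - 4*cos(y), y*(x - 6*z), -x*z + 4*x*cos(x*y) + 3*z**2 + 2*sin(x))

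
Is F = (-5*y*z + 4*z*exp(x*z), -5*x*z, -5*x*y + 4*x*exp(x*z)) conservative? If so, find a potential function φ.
Yes, F is conservative. φ = -5*x*y*z + 4*exp(x*z)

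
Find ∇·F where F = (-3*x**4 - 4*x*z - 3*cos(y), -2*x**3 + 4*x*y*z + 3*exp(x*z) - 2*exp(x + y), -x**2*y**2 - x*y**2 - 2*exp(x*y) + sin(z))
-12*x**3 + 4*x*z - 4*z - 2*exp(x + y) + cos(z)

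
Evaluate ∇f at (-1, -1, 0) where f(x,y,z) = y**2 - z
(0, -2, -1)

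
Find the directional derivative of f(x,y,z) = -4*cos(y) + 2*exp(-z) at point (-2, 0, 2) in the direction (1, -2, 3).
-3*sqrt(14)*exp(-2)/7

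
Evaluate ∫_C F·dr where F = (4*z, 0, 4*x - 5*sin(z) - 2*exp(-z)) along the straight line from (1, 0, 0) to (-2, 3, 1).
-15 + 2*exp(-1) + 5*cos(1)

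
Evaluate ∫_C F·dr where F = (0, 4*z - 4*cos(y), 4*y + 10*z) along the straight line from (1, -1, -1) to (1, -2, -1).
-4*sin(1) + 4*sin(2) + 4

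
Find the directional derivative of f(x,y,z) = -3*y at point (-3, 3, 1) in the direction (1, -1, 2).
sqrt(6)/2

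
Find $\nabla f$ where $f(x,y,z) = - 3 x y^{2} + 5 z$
(-3*y**2, -6*x*y, 5)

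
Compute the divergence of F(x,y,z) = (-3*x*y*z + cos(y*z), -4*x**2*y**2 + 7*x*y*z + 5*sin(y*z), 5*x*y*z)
-8*x**2*y + 5*x*y + 7*x*z - 3*y*z + 5*z*cos(y*z)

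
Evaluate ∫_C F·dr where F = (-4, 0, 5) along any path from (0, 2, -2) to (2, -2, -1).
-3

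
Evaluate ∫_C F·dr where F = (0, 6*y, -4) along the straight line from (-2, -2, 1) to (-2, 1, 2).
-13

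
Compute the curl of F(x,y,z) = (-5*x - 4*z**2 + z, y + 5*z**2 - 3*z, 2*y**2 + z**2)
(4*y - 10*z + 3, 1 - 8*z, 0)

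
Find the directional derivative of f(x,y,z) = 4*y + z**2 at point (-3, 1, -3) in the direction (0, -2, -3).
10*sqrt(13)/13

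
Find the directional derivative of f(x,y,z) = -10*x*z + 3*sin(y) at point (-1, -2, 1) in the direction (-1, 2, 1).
sqrt(6)*(cos(2) + 10/3)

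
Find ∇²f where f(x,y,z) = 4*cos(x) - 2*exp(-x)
-4*cos(x) - 2*exp(-x)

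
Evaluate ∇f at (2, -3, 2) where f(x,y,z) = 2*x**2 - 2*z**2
(8, 0, -8)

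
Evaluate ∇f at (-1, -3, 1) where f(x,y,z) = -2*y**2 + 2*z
(0, 12, 2)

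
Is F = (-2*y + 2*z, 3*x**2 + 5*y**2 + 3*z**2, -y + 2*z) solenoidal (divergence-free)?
No, ∇·F = 10*y + 2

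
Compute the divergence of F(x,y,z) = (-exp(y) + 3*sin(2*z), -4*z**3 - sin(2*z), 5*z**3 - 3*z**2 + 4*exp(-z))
15*z**2 - 6*z - 4*exp(-z)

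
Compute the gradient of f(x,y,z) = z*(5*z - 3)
(0, 0, 10*z - 3)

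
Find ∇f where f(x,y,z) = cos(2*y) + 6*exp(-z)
(0, -2*sin(2*y), -6*exp(-z))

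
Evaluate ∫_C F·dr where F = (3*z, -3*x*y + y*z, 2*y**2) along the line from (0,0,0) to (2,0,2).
6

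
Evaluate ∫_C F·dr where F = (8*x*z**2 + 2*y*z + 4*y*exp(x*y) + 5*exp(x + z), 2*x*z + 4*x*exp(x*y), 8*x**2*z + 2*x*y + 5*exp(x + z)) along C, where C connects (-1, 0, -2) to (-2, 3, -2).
-5*exp(-3) + 4*exp(-6) + 5*exp(-4) + 68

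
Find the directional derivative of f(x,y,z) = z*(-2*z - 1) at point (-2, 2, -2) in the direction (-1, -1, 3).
21*sqrt(11)/11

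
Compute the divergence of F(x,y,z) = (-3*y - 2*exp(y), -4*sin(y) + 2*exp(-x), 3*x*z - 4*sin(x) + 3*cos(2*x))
3*x - 4*cos(y)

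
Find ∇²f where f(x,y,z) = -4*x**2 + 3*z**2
-2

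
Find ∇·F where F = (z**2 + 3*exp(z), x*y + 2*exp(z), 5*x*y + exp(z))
x + exp(z)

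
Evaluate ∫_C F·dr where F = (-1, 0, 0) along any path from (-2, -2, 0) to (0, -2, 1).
-2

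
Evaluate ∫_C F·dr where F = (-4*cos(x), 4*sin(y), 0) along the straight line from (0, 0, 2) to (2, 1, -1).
-4*sin(2) - 4*cos(1) + 4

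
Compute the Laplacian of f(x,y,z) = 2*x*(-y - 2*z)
0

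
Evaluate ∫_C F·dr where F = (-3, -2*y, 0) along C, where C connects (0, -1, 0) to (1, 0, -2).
-2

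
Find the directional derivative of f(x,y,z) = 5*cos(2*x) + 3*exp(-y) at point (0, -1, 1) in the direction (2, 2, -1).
-2*E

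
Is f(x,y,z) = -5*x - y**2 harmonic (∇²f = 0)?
No, ∇²f = -2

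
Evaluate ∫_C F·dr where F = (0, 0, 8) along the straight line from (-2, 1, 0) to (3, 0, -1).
-8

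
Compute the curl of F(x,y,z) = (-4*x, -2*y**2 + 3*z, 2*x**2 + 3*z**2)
(-3, -4*x, 0)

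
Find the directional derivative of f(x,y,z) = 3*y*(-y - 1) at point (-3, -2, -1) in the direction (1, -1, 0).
-9*sqrt(2)/2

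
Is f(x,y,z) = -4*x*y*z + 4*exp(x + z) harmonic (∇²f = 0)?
No, ∇²f = 8*exp(x + z)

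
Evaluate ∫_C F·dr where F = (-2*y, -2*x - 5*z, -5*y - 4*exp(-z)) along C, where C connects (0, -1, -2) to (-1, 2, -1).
-4*exp(2) + 4*E + 24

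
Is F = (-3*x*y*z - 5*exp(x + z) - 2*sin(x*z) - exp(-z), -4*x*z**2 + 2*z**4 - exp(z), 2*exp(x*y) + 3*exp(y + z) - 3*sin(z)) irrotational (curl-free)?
No, ∇×F = (8*x*z + 2*x*exp(x*y) - 8*z**3 + exp(z) + 3*exp(y + z), -3*x*y - 2*x*cos(x*z) - 2*y*exp(x*y) - 5*exp(x + z) + exp(-z), z*(3*x - 4*z))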